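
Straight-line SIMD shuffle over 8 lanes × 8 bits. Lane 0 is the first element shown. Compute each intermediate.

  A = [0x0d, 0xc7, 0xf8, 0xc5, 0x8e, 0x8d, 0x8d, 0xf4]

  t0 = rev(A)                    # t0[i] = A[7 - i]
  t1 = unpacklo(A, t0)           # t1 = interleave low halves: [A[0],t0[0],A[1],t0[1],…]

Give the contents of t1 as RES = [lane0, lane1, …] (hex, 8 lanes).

RES = [ 0x0d  0xf4  0xc7  0x8d  0xf8  0x8d  0xc5  0x8e ]

→ t0 |f4|8d|8d|8e|c5|f8|c7|0d|
→ t1 |0d|f4|c7|8d|f8|8d|c5|8e|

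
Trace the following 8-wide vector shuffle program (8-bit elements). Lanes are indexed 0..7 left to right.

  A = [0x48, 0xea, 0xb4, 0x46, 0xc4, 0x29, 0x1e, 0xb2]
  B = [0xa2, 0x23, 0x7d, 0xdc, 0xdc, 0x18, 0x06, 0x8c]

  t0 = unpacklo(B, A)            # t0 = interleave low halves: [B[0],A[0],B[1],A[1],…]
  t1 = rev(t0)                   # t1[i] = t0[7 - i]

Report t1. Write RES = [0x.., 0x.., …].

  t0: a2 48 23 ea 7d b4 dc 46
  t1: 46 dc b4 7d ea 23 48 a2

RES = [0x46, 0xdc, 0xb4, 0x7d, 0xea, 0x23, 0x48, 0xa2]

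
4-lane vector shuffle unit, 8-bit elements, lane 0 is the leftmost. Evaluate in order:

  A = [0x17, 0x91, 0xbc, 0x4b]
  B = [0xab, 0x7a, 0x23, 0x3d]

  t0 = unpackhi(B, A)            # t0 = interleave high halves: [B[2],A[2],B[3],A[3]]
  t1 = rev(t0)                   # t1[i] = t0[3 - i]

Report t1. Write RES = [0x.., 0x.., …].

  t0: 23 bc 3d 4b
  t1: 4b 3d bc 23

RES = [0x4b, 0x3d, 0xbc, 0x23]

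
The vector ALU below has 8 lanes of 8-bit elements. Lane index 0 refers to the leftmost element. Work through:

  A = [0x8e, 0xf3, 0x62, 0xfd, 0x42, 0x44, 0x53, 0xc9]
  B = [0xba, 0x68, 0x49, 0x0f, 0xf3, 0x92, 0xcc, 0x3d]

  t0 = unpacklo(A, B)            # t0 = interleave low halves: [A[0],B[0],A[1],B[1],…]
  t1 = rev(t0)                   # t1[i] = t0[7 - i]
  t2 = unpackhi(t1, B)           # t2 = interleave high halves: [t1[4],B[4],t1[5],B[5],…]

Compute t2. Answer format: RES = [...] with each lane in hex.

RES = [0x68, 0xf3, 0xf3, 0x92, 0xba, 0xcc, 0x8e, 0x3d]

  t0: 8e ba f3 68 62 49 fd 0f
  t1: 0f fd 49 62 68 f3 ba 8e
  t2: 68 f3 f3 92 ba cc 8e 3d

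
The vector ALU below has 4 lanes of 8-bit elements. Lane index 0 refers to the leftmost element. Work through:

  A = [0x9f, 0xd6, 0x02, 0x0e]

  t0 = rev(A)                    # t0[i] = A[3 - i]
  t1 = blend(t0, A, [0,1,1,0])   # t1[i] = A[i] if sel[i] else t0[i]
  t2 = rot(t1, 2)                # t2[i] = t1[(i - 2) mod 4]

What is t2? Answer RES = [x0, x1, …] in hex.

  t0: 0e 02 d6 9f
  t1: 0e d6 02 9f
  t2: 02 9f 0e d6

RES = [0x02, 0x9f, 0x0e, 0xd6]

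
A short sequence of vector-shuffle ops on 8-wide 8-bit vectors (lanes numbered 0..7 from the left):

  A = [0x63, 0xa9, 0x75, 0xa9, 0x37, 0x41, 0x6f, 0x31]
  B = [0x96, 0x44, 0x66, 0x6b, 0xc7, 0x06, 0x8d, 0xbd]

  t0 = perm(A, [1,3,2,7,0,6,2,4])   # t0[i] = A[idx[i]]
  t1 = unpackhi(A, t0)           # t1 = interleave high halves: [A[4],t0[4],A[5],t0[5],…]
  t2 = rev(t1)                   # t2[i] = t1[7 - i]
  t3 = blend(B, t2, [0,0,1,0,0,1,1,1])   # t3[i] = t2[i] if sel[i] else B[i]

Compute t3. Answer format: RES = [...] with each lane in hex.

RES = [0x96, 0x44, 0x75, 0x6b, 0xc7, 0x41, 0x63, 0x37]

  t0: a9 a9 75 31 63 6f 75 37
  t1: 37 63 41 6f 6f 75 31 37
  t2: 37 31 75 6f 6f 41 63 37
  t3: 96 44 75 6b c7 41 63 37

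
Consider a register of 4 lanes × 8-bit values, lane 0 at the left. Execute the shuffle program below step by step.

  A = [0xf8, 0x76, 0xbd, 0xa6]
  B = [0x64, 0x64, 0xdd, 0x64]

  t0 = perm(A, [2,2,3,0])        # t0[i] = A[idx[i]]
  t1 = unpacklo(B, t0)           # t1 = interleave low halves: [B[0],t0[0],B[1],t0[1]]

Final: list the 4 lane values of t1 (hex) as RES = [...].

RES = [ 0x64  0xbd  0x64  0xbd ]

→ t0 |bd|bd|a6|f8|
→ t1 |64|bd|64|bd|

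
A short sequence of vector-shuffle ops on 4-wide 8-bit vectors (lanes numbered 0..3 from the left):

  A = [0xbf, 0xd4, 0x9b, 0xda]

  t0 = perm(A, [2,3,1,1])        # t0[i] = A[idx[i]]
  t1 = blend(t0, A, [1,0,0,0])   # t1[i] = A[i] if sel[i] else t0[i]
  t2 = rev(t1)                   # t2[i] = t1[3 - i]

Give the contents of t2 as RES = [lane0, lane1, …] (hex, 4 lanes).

RES = [ 0xd4  0xd4  0xda  0xbf ]

t0 = [0x9b, 0xda, 0xd4, 0xd4]
t1 = [0xbf, 0xda, 0xd4, 0xd4]
t2 = [0xd4, 0xd4, 0xda, 0xbf]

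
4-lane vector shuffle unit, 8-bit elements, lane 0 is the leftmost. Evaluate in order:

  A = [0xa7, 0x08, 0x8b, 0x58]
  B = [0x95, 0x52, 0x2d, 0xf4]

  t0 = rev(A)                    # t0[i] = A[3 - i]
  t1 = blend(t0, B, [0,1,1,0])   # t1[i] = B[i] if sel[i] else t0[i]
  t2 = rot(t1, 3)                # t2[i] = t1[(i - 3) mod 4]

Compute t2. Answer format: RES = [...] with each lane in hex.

t0 = [0x58, 0x8b, 0x08, 0xa7]
t1 = [0x58, 0x52, 0x2d, 0xa7]
t2 = [0x52, 0x2d, 0xa7, 0x58]

RES = [0x52, 0x2d, 0xa7, 0x58]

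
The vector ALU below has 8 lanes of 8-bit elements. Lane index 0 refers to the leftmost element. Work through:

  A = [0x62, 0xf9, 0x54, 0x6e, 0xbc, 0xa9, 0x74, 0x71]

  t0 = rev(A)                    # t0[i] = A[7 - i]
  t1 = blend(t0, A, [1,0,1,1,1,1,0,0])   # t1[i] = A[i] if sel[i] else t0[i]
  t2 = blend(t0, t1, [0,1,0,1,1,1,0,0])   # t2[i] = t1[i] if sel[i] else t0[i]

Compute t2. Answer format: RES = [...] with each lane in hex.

  t0: 71 74 a9 bc 6e 54 f9 62
  t1: 62 74 54 6e bc a9 f9 62
  t2: 71 74 a9 6e bc a9 f9 62

RES = [ 0x71  0x74  0xa9  0x6e  0xbc  0xa9  0xf9  0x62 ]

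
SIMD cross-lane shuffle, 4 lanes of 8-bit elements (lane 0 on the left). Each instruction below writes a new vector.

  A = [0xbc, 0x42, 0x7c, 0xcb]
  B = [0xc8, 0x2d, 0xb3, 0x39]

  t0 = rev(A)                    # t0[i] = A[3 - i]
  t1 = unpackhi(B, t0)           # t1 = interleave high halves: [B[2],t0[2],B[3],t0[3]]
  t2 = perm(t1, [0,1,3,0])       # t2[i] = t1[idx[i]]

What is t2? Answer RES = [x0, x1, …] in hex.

RES = [ 0xb3  0x42  0xbc  0xb3 ]

→ t0 |cb|7c|42|bc|
→ t1 |b3|42|39|bc|
→ t2 |b3|42|bc|b3|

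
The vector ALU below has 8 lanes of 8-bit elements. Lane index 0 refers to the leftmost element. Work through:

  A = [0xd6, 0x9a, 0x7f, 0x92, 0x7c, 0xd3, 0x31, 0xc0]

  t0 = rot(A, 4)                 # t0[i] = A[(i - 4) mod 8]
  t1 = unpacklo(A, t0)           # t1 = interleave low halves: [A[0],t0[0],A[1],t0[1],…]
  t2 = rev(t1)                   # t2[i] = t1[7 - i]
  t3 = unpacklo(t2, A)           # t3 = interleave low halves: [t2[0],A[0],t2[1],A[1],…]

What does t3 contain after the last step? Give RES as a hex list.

  t0: 7c d3 31 c0 d6 9a 7f 92
  t1: d6 7c 9a d3 7f 31 92 c0
  t2: c0 92 31 7f d3 9a 7c d6
  t3: c0 d6 92 9a 31 7f 7f 92

RES = [ 0xc0  0xd6  0x92  0x9a  0x31  0x7f  0x7f  0x92 ]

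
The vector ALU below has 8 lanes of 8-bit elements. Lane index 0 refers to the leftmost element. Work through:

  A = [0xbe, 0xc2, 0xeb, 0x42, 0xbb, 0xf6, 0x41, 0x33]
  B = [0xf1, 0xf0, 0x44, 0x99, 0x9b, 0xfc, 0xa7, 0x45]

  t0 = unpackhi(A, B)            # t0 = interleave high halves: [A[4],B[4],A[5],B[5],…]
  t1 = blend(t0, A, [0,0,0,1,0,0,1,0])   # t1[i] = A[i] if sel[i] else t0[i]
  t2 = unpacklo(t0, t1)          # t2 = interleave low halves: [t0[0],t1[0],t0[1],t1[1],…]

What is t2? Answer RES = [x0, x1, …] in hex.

RES = [ 0xbb  0xbb  0x9b  0x9b  0xf6  0xf6  0xfc  0x42 ]

  t0: bb 9b f6 fc 41 a7 33 45
  t1: bb 9b f6 42 41 a7 41 45
  t2: bb bb 9b 9b f6 f6 fc 42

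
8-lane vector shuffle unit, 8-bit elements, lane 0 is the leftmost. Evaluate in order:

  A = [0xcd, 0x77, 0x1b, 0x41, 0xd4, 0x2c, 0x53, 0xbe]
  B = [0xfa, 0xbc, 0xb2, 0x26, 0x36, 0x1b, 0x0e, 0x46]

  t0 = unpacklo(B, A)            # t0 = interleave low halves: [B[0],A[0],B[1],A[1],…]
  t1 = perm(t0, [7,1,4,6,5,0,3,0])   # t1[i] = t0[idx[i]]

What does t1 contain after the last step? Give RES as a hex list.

→ t0 |fa|cd|bc|77|b2|1b|26|41|
→ t1 |41|cd|b2|26|1b|fa|77|fa|

RES = [ 0x41  0xcd  0xb2  0x26  0x1b  0xfa  0x77  0xfa ]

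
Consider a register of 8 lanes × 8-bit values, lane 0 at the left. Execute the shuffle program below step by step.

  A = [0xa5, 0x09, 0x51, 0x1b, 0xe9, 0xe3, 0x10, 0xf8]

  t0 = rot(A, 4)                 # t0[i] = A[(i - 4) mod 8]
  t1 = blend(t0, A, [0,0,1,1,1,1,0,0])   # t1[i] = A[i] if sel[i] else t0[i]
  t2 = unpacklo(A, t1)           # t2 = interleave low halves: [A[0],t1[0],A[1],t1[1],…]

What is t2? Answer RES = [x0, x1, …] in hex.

RES = [ 0xa5  0xe9  0x09  0xe3  0x51  0x51  0x1b  0x1b ]

→ t0 |e9|e3|10|f8|a5|09|51|1b|
→ t1 |e9|e3|51|1b|e9|e3|51|1b|
→ t2 |a5|e9|09|e3|51|51|1b|1b|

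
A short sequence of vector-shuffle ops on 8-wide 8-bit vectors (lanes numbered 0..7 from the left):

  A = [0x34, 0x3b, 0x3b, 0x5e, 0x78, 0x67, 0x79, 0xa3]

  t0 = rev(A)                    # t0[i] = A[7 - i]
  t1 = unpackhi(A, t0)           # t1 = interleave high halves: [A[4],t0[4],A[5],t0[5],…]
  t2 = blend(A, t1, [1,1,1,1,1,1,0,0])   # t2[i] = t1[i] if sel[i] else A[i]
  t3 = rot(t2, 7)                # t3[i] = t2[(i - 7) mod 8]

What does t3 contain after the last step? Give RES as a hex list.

t0 = [0xa3, 0x79, 0x67, 0x78, 0x5e, 0x3b, 0x3b, 0x34]
t1 = [0x78, 0x5e, 0x67, 0x3b, 0x79, 0x3b, 0xa3, 0x34]
t2 = [0x78, 0x5e, 0x67, 0x3b, 0x79, 0x3b, 0x79, 0xa3]
t3 = [0x5e, 0x67, 0x3b, 0x79, 0x3b, 0x79, 0xa3, 0x78]

RES = [0x5e, 0x67, 0x3b, 0x79, 0x3b, 0x79, 0xa3, 0x78]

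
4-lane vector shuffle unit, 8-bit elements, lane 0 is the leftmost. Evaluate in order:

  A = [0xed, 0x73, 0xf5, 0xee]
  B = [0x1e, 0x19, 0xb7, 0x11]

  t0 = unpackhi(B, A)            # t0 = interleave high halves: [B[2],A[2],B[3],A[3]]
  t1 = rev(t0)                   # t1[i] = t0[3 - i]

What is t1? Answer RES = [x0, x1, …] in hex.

RES = [ 0xee  0x11  0xf5  0xb7 ]

  t0: b7 f5 11 ee
  t1: ee 11 f5 b7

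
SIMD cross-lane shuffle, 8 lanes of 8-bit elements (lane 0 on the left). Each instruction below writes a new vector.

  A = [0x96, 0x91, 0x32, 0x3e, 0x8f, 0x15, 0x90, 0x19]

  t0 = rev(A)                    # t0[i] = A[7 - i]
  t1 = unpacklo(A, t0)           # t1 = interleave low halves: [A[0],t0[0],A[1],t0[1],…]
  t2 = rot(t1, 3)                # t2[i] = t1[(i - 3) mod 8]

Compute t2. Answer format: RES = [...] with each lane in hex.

t0 = [0x19, 0x90, 0x15, 0x8f, 0x3e, 0x32, 0x91, 0x96]
t1 = [0x96, 0x19, 0x91, 0x90, 0x32, 0x15, 0x3e, 0x8f]
t2 = [0x15, 0x3e, 0x8f, 0x96, 0x19, 0x91, 0x90, 0x32]

RES = [ 0x15  0x3e  0x8f  0x96  0x19  0x91  0x90  0x32 ]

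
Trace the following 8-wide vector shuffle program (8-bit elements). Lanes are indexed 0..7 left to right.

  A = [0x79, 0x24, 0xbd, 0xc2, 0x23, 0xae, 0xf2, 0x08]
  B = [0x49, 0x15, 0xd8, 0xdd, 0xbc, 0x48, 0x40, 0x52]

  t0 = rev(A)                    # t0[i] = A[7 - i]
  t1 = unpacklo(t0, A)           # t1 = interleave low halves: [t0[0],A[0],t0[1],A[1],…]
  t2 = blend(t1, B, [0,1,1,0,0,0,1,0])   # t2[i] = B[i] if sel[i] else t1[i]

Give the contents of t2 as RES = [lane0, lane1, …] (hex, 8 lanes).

t0 = [0x08, 0xf2, 0xae, 0x23, 0xc2, 0xbd, 0x24, 0x79]
t1 = [0x08, 0x79, 0xf2, 0x24, 0xae, 0xbd, 0x23, 0xc2]
t2 = [0x08, 0x15, 0xd8, 0x24, 0xae, 0xbd, 0x40, 0xc2]

RES = [ 0x08  0x15  0xd8  0x24  0xae  0xbd  0x40  0xc2 ]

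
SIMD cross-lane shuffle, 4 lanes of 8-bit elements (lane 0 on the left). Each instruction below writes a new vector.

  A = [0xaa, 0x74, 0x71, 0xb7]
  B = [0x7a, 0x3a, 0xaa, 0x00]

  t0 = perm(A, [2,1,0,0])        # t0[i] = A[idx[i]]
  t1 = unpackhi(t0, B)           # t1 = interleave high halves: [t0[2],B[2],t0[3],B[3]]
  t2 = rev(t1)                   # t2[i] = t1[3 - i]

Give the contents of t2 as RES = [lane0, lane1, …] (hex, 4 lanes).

RES = [ 0x00  0xaa  0xaa  0xaa ]

t0 = [0x71, 0x74, 0xaa, 0xaa]
t1 = [0xaa, 0xaa, 0xaa, 0x00]
t2 = [0x00, 0xaa, 0xaa, 0xaa]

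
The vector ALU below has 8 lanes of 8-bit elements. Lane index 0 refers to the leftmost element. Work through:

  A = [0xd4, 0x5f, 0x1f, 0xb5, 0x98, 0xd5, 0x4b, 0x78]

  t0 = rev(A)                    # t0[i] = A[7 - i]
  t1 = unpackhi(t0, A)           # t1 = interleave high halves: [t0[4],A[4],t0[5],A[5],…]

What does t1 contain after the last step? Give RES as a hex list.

  t0: 78 4b d5 98 b5 1f 5f d4
  t1: b5 98 1f d5 5f 4b d4 78

RES = [0xb5, 0x98, 0x1f, 0xd5, 0x5f, 0x4b, 0xd4, 0x78]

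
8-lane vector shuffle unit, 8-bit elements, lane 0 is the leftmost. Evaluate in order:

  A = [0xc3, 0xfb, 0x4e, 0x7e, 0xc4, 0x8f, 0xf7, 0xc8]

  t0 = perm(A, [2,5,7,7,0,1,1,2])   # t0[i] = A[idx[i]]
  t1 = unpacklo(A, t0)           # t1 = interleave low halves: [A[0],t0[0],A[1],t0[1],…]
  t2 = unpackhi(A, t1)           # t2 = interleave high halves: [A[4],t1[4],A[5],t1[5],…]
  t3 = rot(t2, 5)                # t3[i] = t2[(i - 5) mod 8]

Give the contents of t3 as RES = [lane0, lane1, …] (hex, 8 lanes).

RES = [ 0xc8  0xf7  0x7e  0xc8  0xc8  0xc4  0x4e  0x8f ]

→ t0 |4e|8f|c8|c8|c3|fb|fb|4e|
→ t1 |c3|4e|fb|8f|4e|c8|7e|c8|
→ t2 |c4|4e|8f|c8|f7|7e|c8|c8|
→ t3 |c8|f7|7e|c8|c8|c4|4e|8f|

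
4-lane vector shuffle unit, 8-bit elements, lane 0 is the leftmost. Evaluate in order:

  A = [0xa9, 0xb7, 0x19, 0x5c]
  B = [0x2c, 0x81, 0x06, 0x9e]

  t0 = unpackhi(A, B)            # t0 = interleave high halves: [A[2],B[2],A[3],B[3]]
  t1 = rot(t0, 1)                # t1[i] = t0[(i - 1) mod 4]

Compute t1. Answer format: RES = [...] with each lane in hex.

RES = [0x9e, 0x19, 0x06, 0x5c]

  t0: 19 06 5c 9e
  t1: 9e 19 06 5c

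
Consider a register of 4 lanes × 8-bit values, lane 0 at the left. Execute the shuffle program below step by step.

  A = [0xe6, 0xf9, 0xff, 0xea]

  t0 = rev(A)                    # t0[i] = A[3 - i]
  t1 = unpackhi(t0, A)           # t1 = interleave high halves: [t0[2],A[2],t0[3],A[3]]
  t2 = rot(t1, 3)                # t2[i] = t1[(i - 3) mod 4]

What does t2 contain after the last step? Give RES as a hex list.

  t0: ea ff f9 e6
  t1: f9 ff e6 ea
  t2: ff e6 ea f9

RES = [ 0xff  0xe6  0xea  0xf9 ]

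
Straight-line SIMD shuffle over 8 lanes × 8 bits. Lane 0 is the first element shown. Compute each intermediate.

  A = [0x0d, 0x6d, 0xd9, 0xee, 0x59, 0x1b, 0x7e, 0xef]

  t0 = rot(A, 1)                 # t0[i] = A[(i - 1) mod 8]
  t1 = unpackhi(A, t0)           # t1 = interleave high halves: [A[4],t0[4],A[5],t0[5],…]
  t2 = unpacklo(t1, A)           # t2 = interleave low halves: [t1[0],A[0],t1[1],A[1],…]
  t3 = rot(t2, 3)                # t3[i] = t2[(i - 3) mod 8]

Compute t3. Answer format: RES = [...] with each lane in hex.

→ t0 |ef|0d|6d|d9|ee|59|1b|7e|
→ t1 |59|ee|1b|59|7e|1b|ef|7e|
→ t2 |59|0d|ee|6d|1b|d9|59|ee|
→ t3 |d9|59|ee|59|0d|ee|6d|1b|

RES = [0xd9, 0x59, 0xee, 0x59, 0x0d, 0xee, 0x6d, 0x1b]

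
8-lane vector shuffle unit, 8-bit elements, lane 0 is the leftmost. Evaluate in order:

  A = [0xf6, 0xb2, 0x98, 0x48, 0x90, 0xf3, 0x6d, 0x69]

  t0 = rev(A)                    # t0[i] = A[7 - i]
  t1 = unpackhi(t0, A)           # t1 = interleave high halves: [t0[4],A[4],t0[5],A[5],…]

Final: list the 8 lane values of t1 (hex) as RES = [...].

  t0: 69 6d f3 90 48 98 b2 f6
  t1: 48 90 98 f3 b2 6d f6 69

RES = [0x48, 0x90, 0x98, 0xf3, 0xb2, 0x6d, 0xf6, 0x69]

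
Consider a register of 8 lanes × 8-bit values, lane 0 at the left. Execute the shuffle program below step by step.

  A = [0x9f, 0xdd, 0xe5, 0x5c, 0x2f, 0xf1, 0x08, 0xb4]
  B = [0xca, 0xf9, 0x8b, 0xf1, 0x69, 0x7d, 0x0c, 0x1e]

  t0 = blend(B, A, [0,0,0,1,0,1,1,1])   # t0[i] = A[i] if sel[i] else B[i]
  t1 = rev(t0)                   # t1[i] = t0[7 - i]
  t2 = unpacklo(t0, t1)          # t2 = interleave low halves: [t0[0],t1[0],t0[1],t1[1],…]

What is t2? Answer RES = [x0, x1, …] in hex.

t0 = [0xca, 0xf9, 0x8b, 0x5c, 0x69, 0xf1, 0x08, 0xb4]
t1 = [0xb4, 0x08, 0xf1, 0x69, 0x5c, 0x8b, 0xf9, 0xca]
t2 = [0xca, 0xb4, 0xf9, 0x08, 0x8b, 0xf1, 0x5c, 0x69]

RES = [0xca, 0xb4, 0xf9, 0x08, 0x8b, 0xf1, 0x5c, 0x69]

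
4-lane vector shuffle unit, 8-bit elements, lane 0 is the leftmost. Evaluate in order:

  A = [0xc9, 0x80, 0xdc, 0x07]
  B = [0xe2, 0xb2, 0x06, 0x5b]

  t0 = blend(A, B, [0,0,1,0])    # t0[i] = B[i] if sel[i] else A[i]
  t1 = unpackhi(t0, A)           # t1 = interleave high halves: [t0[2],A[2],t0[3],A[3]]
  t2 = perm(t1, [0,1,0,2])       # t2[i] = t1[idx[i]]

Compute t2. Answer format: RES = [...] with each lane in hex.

RES = [0x06, 0xdc, 0x06, 0x07]

t0 = [0xc9, 0x80, 0x06, 0x07]
t1 = [0x06, 0xdc, 0x07, 0x07]
t2 = [0x06, 0xdc, 0x06, 0x07]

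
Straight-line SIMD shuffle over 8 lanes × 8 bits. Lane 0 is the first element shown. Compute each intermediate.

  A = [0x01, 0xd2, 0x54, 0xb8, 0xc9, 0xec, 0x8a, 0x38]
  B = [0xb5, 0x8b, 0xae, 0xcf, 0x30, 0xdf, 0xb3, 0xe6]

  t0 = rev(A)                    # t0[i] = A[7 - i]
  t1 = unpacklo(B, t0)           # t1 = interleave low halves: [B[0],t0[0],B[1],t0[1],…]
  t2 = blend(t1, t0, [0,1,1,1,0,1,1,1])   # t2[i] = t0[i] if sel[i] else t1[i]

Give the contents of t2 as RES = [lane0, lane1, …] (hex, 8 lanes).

→ t0 |38|8a|ec|c9|b8|54|d2|01|
→ t1 |b5|38|8b|8a|ae|ec|cf|c9|
→ t2 |b5|8a|ec|c9|ae|54|d2|01|

RES = [0xb5, 0x8a, 0xec, 0xc9, 0xae, 0x54, 0xd2, 0x01]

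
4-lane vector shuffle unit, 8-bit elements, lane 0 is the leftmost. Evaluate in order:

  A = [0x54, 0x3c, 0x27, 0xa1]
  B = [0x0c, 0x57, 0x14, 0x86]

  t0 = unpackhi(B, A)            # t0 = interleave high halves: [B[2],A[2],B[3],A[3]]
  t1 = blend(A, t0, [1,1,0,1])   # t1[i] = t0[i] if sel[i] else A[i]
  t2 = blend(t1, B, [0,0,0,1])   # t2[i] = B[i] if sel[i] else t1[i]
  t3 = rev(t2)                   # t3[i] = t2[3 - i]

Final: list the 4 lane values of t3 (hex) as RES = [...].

t0 = [0x14, 0x27, 0x86, 0xa1]
t1 = [0x14, 0x27, 0x27, 0xa1]
t2 = [0x14, 0x27, 0x27, 0x86]
t3 = [0x86, 0x27, 0x27, 0x14]

RES = [0x86, 0x27, 0x27, 0x14]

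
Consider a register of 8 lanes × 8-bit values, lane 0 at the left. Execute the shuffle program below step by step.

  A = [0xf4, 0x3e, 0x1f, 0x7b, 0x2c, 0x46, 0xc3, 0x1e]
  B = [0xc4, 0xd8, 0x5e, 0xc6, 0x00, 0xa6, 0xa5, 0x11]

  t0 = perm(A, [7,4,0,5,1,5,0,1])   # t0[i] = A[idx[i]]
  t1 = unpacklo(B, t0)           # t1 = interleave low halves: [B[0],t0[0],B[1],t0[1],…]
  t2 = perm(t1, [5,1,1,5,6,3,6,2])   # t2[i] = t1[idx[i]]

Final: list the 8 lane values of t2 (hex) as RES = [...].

t0 = [0x1e, 0x2c, 0xf4, 0x46, 0x3e, 0x46, 0xf4, 0x3e]
t1 = [0xc4, 0x1e, 0xd8, 0x2c, 0x5e, 0xf4, 0xc6, 0x46]
t2 = [0xf4, 0x1e, 0x1e, 0xf4, 0xc6, 0x2c, 0xc6, 0xd8]

RES = [0xf4, 0x1e, 0x1e, 0xf4, 0xc6, 0x2c, 0xc6, 0xd8]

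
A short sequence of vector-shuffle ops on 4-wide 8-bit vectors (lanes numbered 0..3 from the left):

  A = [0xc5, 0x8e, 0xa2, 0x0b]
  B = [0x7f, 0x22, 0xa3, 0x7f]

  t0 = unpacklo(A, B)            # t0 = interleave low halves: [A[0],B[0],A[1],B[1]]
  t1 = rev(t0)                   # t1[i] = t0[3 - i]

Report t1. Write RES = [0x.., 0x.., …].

RES = [ 0x22  0x8e  0x7f  0xc5 ]

t0 = [0xc5, 0x7f, 0x8e, 0x22]
t1 = [0x22, 0x8e, 0x7f, 0xc5]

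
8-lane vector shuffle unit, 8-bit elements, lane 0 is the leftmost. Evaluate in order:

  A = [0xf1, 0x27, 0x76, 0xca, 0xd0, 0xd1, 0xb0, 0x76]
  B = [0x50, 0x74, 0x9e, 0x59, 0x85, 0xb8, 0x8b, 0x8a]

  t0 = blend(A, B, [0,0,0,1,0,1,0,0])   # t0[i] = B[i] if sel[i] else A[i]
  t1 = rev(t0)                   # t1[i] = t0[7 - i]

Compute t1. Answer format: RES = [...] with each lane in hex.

RES = [ 0x76  0xb0  0xb8  0xd0  0x59  0x76  0x27  0xf1 ]

t0 = [0xf1, 0x27, 0x76, 0x59, 0xd0, 0xb8, 0xb0, 0x76]
t1 = [0x76, 0xb0, 0xb8, 0xd0, 0x59, 0x76, 0x27, 0xf1]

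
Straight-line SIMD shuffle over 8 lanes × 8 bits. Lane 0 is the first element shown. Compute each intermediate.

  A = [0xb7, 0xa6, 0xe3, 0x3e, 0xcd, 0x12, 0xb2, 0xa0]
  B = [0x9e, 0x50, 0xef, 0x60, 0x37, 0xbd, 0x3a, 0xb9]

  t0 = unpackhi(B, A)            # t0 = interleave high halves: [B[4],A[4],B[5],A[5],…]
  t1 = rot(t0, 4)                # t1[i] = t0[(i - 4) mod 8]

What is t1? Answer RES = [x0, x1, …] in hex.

RES = [0x3a, 0xb2, 0xb9, 0xa0, 0x37, 0xcd, 0xbd, 0x12]

→ t0 |37|cd|bd|12|3a|b2|b9|a0|
→ t1 |3a|b2|b9|a0|37|cd|bd|12|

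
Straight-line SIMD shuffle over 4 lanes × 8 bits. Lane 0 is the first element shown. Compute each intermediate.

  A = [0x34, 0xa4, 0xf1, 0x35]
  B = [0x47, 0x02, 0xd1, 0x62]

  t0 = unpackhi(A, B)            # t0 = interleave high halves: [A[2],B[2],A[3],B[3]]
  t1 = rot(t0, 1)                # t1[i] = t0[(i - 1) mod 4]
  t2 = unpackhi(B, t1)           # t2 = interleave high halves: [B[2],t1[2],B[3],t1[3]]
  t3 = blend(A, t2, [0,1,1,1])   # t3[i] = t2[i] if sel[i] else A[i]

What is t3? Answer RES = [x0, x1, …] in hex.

  t0: f1 d1 35 62
  t1: 62 f1 d1 35
  t2: d1 d1 62 35
  t3: 34 d1 62 35

RES = [ 0x34  0xd1  0x62  0x35 ]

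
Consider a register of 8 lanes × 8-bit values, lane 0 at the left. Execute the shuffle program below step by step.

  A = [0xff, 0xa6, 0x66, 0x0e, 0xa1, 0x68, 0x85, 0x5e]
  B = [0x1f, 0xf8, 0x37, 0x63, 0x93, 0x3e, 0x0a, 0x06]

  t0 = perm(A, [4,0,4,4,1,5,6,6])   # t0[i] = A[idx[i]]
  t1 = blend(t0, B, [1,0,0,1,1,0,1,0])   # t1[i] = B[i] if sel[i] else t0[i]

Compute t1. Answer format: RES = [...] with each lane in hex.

RES = [ 0x1f  0xff  0xa1  0x63  0x93  0x68  0x0a  0x85 ]

  t0: a1 ff a1 a1 a6 68 85 85
  t1: 1f ff a1 63 93 68 0a 85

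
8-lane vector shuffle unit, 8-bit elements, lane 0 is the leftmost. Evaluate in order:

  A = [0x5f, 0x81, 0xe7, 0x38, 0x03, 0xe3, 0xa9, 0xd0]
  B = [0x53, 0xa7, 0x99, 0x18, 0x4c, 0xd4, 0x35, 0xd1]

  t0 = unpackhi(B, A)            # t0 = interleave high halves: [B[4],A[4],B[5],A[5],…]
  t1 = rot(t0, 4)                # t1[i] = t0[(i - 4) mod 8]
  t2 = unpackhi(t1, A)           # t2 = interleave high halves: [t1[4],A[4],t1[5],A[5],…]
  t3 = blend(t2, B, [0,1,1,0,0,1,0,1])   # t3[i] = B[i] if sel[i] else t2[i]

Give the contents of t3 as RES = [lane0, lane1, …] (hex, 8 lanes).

t0 = [0x4c, 0x03, 0xd4, 0xe3, 0x35, 0xa9, 0xd1, 0xd0]
t1 = [0x35, 0xa9, 0xd1, 0xd0, 0x4c, 0x03, 0xd4, 0xe3]
t2 = [0x4c, 0x03, 0x03, 0xe3, 0xd4, 0xa9, 0xe3, 0xd0]
t3 = [0x4c, 0xa7, 0x99, 0xe3, 0xd4, 0xd4, 0xe3, 0xd1]

RES = [ 0x4c  0xa7  0x99  0xe3  0xd4  0xd4  0xe3  0xd1 ]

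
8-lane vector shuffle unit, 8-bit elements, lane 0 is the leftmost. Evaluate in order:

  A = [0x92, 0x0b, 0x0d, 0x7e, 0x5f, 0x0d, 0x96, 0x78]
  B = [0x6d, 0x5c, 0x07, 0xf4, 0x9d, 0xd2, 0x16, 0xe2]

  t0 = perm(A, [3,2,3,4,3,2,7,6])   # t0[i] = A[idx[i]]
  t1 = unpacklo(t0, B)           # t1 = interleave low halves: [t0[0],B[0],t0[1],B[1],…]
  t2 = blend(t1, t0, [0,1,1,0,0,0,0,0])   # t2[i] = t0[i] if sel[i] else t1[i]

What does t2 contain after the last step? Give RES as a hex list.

RES = [ 0x7e  0x0d  0x7e  0x5c  0x7e  0x07  0x5f  0xf4 ]

  t0: 7e 0d 7e 5f 7e 0d 78 96
  t1: 7e 6d 0d 5c 7e 07 5f f4
  t2: 7e 0d 7e 5c 7e 07 5f f4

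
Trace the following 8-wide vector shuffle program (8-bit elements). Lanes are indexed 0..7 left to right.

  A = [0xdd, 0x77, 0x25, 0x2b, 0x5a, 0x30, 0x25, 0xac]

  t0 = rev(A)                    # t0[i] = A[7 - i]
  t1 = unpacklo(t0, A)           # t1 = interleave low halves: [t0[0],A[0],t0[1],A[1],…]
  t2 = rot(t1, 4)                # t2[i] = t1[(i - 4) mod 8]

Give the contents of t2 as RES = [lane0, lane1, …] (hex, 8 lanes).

  t0: ac 25 30 5a 2b 25 77 dd
  t1: ac dd 25 77 30 25 5a 2b
  t2: 30 25 5a 2b ac dd 25 77

RES = [ 0x30  0x25  0x5a  0x2b  0xac  0xdd  0x25  0x77 ]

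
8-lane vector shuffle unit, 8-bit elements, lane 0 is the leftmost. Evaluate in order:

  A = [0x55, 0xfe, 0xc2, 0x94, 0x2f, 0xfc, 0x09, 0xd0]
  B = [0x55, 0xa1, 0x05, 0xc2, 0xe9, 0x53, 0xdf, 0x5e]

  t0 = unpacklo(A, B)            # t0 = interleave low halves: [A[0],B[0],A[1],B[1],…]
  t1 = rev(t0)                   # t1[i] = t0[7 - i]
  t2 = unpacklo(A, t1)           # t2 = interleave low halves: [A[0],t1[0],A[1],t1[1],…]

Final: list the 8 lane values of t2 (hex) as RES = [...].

t0 = [0x55, 0x55, 0xfe, 0xa1, 0xc2, 0x05, 0x94, 0xc2]
t1 = [0xc2, 0x94, 0x05, 0xc2, 0xa1, 0xfe, 0x55, 0x55]
t2 = [0x55, 0xc2, 0xfe, 0x94, 0xc2, 0x05, 0x94, 0xc2]

RES = [ 0x55  0xc2  0xfe  0x94  0xc2  0x05  0x94  0xc2 ]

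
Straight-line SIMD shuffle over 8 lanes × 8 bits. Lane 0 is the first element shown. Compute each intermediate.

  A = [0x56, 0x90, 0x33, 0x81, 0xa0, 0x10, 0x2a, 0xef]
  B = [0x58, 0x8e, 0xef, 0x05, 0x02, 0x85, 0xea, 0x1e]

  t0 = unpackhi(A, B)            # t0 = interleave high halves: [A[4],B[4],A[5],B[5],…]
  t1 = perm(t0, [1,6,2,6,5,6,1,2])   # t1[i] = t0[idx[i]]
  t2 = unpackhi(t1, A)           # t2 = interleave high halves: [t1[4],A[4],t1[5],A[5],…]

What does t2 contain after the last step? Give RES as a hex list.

RES = [ 0xea  0xa0  0xef  0x10  0x02  0x2a  0x10  0xef ]

→ t0 |a0|02|10|85|2a|ea|ef|1e|
→ t1 |02|ef|10|ef|ea|ef|02|10|
→ t2 |ea|a0|ef|10|02|2a|10|ef|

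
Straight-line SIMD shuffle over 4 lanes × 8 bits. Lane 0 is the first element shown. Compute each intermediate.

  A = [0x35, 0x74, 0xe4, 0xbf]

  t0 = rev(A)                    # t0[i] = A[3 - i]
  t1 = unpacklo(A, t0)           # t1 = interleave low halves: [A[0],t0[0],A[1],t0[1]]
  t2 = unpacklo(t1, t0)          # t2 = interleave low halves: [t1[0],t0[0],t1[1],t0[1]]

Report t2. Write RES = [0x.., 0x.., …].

t0 = [0xbf, 0xe4, 0x74, 0x35]
t1 = [0x35, 0xbf, 0x74, 0xe4]
t2 = [0x35, 0xbf, 0xbf, 0xe4]

RES = [0x35, 0xbf, 0xbf, 0xe4]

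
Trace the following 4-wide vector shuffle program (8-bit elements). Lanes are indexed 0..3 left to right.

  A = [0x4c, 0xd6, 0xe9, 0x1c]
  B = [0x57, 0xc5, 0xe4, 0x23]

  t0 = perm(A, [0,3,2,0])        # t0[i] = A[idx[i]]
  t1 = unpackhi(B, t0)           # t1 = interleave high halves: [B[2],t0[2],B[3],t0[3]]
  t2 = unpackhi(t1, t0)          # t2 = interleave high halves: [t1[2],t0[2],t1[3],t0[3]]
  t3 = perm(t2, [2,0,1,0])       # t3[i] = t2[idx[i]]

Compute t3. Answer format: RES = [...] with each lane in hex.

→ t0 |4c|1c|e9|4c|
→ t1 |e4|e9|23|4c|
→ t2 |23|e9|4c|4c|
→ t3 |4c|23|e9|23|

RES = [0x4c, 0x23, 0xe9, 0x23]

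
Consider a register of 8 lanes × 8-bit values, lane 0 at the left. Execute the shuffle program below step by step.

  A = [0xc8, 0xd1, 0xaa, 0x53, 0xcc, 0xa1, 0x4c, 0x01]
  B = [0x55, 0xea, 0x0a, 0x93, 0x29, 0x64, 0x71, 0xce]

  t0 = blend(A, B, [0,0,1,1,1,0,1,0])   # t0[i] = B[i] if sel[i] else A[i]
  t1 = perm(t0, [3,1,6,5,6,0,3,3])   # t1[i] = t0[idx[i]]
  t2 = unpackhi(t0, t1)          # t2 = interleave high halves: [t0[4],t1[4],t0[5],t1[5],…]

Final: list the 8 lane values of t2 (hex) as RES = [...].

→ t0 |c8|d1|0a|93|29|a1|71|01|
→ t1 |93|d1|71|a1|71|c8|93|93|
→ t2 |29|71|a1|c8|71|93|01|93|

RES = [ 0x29  0x71  0xa1  0xc8  0x71  0x93  0x01  0x93 ]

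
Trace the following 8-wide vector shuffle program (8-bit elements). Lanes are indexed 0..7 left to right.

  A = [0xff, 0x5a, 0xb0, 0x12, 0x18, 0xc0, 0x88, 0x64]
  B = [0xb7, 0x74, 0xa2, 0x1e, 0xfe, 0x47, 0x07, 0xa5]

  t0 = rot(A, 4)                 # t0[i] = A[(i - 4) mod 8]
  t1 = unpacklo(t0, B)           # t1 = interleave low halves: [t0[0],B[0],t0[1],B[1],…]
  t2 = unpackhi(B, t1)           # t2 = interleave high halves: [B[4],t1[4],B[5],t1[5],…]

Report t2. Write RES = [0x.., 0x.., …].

  t0: 18 c0 88 64 ff 5a b0 12
  t1: 18 b7 c0 74 88 a2 64 1e
  t2: fe 88 47 a2 07 64 a5 1e

RES = [0xfe, 0x88, 0x47, 0xa2, 0x07, 0x64, 0xa5, 0x1e]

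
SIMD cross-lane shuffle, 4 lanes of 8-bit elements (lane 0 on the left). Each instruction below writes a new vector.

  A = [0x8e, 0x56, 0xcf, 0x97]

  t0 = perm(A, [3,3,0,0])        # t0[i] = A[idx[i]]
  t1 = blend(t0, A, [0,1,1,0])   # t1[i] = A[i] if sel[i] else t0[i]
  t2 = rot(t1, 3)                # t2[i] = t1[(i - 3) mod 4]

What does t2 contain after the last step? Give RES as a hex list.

RES = [ 0x56  0xcf  0x8e  0x97 ]

→ t0 |97|97|8e|8e|
→ t1 |97|56|cf|8e|
→ t2 |56|cf|8e|97|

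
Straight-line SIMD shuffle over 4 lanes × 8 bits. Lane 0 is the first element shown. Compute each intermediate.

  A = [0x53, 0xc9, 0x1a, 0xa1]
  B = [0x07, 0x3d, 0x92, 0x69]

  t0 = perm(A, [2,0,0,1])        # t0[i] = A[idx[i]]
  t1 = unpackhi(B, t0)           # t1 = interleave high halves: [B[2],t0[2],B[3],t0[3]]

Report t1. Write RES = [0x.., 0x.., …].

  t0: 1a 53 53 c9
  t1: 92 53 69 c9

RES = [0x92, 0x53, 0x69, 0xc9]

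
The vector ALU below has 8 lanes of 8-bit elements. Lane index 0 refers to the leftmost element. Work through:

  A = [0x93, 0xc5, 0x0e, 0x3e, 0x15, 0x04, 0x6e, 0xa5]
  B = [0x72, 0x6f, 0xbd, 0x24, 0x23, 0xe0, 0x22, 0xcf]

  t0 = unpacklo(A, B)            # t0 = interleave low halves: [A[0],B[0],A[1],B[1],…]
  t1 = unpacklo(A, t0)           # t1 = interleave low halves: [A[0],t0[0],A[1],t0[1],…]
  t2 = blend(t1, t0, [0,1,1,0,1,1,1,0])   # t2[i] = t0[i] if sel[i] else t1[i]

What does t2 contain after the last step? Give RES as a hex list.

RES = [0x93, 0x72, 0xc5, 0x72, 0x0e, 0xbd, 0x3e, 0x6f]

t0 = [0x93, 0x72, 0xc5, 0x6f, 0x0e, 0xbd, 0x3e, 0x24]
t1 = [0x93, 0x93, 0xc5, 0x72, 0x0e, 0xc5, 0x3e, 0x6f]
t2 = [0x93, 0x72, 0xc5, 0x72, 0x0e, 0xbd, 0x3e, 0x6f]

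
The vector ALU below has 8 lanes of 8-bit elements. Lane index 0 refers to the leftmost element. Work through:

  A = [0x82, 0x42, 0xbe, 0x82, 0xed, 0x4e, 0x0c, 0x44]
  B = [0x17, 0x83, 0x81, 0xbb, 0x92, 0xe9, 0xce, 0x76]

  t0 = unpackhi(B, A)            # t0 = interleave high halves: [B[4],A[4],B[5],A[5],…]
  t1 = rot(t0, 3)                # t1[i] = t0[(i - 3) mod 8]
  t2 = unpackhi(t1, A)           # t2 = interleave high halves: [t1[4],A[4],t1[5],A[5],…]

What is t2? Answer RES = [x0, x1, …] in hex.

t0 = [0x92, 0xed, 0xe9, 0x4e, 0xce, 0x0c, 0x76, 0x44]
t1 = [0x0c, 0x76, 0x44, 0x92, 0xed, 0xe9, 0x4e, 0xce]
t2 = [0xed, 0xed, 0xe9, 0x4e, 0x4e, 0x0c, 0xce, 0x44]

RES = [0xed, 0xed, 0xe9, 0x4e, 0x4e, 0x0c, 0xce, 0x44]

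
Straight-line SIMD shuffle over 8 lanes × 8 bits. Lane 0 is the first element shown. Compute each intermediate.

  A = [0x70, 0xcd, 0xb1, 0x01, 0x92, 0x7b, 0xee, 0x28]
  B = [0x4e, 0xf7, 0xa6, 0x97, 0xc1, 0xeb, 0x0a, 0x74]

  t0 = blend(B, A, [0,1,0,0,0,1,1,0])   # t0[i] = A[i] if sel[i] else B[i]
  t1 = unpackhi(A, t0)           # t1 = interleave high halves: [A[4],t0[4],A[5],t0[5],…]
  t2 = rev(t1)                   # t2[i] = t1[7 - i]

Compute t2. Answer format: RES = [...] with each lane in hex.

t0 = [0x4e, 0xcd, 0xa6, 0x97, 0xc1, 0x7b, 0xee, 0x74]
t1 = [0x92, 0xc1, 0x7b, 0x7b, 0xee, 0xee, 0x28, 0x74]
t2 = [0x74, 0x28, 0xee, 0xee, 0x7b, 0x7b, 0xc1, 0x92]

RES = [ 0x74  0x28  0xee  0xee  0x7b  0x7b  0xc1  0x92 ]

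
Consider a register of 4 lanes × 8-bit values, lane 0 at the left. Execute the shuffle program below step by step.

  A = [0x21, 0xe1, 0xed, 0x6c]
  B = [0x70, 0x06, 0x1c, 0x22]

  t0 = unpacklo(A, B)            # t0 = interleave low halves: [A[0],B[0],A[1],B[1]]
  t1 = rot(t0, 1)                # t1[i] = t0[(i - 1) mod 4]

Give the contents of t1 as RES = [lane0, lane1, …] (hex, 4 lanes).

RES = [0x06, 0x21, 0x70, 0xe1]

  t0: 21 70 e1 06
  t1: 06 21 70 e1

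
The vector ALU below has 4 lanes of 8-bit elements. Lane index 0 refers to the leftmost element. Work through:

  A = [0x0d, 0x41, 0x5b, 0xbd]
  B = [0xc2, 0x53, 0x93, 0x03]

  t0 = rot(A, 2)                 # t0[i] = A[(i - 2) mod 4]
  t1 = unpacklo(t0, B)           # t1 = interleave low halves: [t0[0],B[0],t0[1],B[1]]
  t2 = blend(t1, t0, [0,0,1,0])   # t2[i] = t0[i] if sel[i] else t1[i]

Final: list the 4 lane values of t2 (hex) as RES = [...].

  t0: 5b bd 0d 41
  t1: 5b c2 bd 53
  t2: 5b c2 0d 53

RES = [ 0x5b  0xc2  0x0d  0x53 ]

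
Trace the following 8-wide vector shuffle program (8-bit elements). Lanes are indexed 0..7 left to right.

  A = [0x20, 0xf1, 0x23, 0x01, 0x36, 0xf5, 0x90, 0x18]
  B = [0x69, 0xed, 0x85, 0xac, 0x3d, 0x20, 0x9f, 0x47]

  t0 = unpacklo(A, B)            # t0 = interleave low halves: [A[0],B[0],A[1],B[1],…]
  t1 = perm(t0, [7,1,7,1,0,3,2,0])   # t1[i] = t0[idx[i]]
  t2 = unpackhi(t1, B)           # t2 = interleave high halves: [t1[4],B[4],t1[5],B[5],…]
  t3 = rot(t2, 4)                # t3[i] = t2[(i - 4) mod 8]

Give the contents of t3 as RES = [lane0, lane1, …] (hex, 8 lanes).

RES = [0xf1, 0x9f, 0x20, 0x47, 0x20, 0x3d, 0xed, 0x20]

t0 = [0x20, 0x69, 0xf1, 0xed, 0x23, 0x85, 0x01, 0xac]
t1 = [0xac, 0x69, 0xac, 0x69, 0x20, 0xed, 0xf1, 0x20]
t2 = [0x20, 0x3d, 0xed, 0x20, 0xf1, 0x9f, 0x20, 0x47]
t3 = [0xf1, 0x9f, 0x20, 0x47, 0x20, 0x3d, 0xed, 0x20]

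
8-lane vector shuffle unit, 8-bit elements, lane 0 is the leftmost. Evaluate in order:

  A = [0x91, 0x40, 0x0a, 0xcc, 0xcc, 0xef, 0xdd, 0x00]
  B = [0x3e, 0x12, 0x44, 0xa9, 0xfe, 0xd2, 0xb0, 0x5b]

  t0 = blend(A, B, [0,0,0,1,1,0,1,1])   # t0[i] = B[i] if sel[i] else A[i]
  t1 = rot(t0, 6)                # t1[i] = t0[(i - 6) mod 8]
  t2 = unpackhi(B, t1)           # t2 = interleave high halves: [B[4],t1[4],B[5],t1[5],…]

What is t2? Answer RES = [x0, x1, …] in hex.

RES = [0xfe, 0xb0, 0xd2, 0x5b, 0xb0, 0x91, 0x5b, 0x40]

  t0: 91 40 0a a9 fe ef b0 5b
  t1: 0a a9 fe ef b0 5b 91 40
  t2: fe b0 d2 5b b0 91 5b 40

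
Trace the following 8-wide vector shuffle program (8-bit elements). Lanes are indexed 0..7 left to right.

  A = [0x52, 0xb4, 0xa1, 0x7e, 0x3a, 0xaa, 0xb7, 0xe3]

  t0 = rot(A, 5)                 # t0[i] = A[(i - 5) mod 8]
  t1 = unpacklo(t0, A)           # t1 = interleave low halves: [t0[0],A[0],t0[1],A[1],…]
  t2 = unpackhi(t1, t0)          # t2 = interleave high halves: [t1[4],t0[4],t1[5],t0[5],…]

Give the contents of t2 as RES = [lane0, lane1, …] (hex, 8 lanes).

RES = [0xaa, 0xe3, 0xa1, 0x52, 0xb7, 0xb4, 0x7e, 0xa1]

→ t0 |7e|3a|aa|b7|e3|52|b4|a1|
→ t1 |7e|52|3a|b4|aa|a1|b7|7e|
→ t2 |aa|e3|a1|52|b7|b4|7e|a1|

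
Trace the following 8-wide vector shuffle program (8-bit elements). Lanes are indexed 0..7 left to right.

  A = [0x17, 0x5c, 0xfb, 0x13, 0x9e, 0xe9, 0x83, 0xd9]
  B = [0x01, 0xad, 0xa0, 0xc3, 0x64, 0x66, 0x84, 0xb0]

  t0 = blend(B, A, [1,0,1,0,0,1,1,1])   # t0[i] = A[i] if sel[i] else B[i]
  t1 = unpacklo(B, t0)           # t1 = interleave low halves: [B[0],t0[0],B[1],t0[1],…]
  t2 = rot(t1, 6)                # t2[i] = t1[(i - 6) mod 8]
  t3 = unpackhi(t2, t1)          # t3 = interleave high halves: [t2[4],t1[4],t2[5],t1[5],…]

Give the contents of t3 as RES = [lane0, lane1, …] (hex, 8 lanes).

RES = [0xc3, 0xa0, 0xc3, 0xfb, 0x01, 0xc3, 0x17, 0xc3]

  t0: 17 ad fb c3 64 e9 83 d9
  t1: 01 17 ad ad a0 fb c3 c3
  t2: ad ad a0 fb c3 c3 01 17
  t3: c3 a0 c3 fb 01 c3 17 c3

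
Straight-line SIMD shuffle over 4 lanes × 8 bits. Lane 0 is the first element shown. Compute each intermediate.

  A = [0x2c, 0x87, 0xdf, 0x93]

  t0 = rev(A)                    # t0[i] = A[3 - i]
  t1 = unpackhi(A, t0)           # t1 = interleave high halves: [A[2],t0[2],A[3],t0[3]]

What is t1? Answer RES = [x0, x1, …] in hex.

RES = [ 0xdf  0x87  0x93  0x2c ]

  t0: 93 df 87 2c
  t1: df 87 93 2c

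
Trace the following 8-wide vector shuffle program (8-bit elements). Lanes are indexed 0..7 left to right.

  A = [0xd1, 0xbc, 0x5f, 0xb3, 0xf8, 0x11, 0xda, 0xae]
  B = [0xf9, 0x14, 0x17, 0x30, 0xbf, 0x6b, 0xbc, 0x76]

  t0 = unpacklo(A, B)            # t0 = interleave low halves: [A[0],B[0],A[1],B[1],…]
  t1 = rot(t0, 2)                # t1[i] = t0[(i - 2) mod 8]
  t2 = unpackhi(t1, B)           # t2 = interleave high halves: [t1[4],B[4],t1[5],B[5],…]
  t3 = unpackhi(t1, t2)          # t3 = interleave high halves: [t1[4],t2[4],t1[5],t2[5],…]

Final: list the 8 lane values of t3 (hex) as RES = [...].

t0 = [0xd1, 0xf9, 0xbc, 0x14, 0x5f, 0x17, 0xb3, 0x30]
t1 = [0xb3, 0x30, 0xd1, 0xf9, 0xbc, 0x14, 0x5f, 0x17]
t2 = [0xbc, 0xbf, 0x14, 0x6b, 0x5f, 0xbc, 0x17, 0x76]
t3 = [0xbc, 0x5f, 0x14, 0xbc, 0x5f, 0x17, 0x17, 0x76]

RES = [ 0xbc  0x5f  0x14  0xbc  0x5f  0x17  0x17  0x76 ]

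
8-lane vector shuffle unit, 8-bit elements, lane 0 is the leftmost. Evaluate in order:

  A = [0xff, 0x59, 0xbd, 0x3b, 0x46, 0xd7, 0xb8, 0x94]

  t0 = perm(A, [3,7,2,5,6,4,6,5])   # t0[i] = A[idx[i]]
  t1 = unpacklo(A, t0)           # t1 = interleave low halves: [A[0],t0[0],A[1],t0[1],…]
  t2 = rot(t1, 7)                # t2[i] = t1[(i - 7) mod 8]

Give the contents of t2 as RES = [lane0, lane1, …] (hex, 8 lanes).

RES = [0x3b, 0x59, 0x94, 0xbd, 0xbd, 0x3b, 0xd7, 0xff]

  t0: 3b 94 bd d7 b8 46 b8 d7
  t1: ff 3b 59 94 bd bd 3b d7
  t2: 3b 59 94 bd bd 3b d7 ff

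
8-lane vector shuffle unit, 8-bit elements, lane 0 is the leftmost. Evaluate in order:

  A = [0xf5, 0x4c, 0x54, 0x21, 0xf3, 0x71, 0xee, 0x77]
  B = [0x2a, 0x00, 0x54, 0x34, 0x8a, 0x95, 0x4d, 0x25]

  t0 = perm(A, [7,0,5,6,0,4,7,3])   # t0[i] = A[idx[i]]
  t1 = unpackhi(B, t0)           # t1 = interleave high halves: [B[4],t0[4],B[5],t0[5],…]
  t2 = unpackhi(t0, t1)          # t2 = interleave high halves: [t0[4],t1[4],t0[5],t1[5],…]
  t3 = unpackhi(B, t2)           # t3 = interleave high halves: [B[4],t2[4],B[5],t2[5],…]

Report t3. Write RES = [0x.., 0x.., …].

RES = [0x8a, 0x77, 0x95, 0x25, 0x4d, 0x21, 0x25, 0x21]

→ t0 |77|f5|71|ee|f5|f3|77|21|
→ t1 |8a|f5|95|f3|4d|77|25|21|
→ t2 |f5|4d|f3|77|77|25|21|21|
→ t3 |8a|77|95|25|4d|21|25|21|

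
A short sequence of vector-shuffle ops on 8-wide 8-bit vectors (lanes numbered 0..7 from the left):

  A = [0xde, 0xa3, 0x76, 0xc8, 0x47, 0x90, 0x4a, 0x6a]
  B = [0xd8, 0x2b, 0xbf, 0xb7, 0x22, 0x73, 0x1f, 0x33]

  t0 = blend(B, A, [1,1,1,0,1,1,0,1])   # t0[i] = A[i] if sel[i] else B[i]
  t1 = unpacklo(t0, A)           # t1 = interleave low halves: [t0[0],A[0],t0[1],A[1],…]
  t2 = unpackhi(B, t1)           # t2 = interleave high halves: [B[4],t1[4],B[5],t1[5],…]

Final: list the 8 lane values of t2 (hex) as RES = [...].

RES = [ 0x22  0x76  0x73  0x76  0x1f  0xb7  0x33  0xc8 ]

→ t0 |de|a3|76|b7|47|90|1f|6a|
→ t1 |de|de|a3|a3|76|76|b7|c8|
→ t2 |22|76|73|76|1f|b7|33|c8|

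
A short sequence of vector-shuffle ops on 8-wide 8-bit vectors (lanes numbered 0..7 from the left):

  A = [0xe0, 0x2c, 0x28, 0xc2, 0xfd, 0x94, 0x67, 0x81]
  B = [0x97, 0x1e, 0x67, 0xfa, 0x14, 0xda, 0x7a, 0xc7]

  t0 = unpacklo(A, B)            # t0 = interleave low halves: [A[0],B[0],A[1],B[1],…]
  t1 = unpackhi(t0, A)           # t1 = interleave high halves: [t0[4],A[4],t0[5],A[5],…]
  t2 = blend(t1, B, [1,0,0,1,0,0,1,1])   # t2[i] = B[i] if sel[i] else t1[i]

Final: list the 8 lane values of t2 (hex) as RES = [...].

RES = [ 0x97  0xfd  0x67  0xfa  0xc2  0x67  0x7a  0xc7 ]

t0 = [0xe0, 0x97, 0x2c, 0x1e, 0x28, 0x67, 0xc2, 0xfa]
t1 = [0x28, 0xfd, 0x67, 0x94, 0xc2, 0x67, 0xfa, 0x81]
t2 = [0x97, 0xfd, 0x67, 0xfa, 0xc2, 0x67, 0x7a, 0xc7]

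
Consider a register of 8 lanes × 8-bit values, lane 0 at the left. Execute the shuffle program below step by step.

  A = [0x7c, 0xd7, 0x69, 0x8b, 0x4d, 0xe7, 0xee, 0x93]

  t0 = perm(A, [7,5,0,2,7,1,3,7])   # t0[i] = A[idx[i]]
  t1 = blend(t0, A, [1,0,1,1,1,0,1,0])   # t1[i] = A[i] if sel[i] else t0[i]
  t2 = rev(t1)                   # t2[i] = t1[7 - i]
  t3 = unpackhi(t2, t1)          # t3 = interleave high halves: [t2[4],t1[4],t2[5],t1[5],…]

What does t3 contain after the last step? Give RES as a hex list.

RES = [ 0x8b  0x4d  0x69  0xd7  0xe7  0xee  0x7c  0x93 ]

→ t0 |93|e7|7c|69|93|d7|8b|93|
→ t1 |7c|e7|69|8b|4d|d7|ee|93|
→ t2 |93|ee|d7|4d|8b|69|e7|7c|
→ t3 |8b|4d|69|d7|e7|ee|7c|93|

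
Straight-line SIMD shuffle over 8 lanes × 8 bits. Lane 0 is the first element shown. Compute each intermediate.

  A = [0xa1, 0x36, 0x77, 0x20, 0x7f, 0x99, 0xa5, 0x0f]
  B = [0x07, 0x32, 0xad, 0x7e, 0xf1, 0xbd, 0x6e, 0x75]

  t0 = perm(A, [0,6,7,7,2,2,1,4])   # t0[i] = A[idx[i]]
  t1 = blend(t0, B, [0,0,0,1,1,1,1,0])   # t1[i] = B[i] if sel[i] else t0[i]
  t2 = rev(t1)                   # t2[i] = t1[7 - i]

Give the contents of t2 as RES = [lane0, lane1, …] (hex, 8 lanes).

RES = [ 0x7f  0x6e  0xbd  0xf1  0x7e  0x0f  0xa5  0xa1 ]

  t0: a1 a5 0f 0f 77 77 36 7f
  t1: a1 a5 0f 7e f1 bd 6e 7f
  t2: 7f 6e bd f1 7e 0f a5 a1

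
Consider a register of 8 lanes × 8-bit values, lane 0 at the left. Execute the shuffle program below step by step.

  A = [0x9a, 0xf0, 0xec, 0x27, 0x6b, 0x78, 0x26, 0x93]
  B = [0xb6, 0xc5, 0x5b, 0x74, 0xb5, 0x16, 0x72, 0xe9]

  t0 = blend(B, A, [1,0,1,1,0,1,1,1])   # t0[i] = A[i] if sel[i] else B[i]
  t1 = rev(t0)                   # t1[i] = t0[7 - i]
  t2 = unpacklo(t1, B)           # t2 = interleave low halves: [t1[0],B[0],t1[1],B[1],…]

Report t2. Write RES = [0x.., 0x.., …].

  t0: 9a c5 ec 27 b5 78 26 93
  t1: 93 26 78 b5 27 ec c5 9a
  t2: 93 b6 26 c5 78 5b b5 74

RES = [ 0x93  0xb6  0x26  0xc5  0x78  0x5b  0xb5  0x74 ]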